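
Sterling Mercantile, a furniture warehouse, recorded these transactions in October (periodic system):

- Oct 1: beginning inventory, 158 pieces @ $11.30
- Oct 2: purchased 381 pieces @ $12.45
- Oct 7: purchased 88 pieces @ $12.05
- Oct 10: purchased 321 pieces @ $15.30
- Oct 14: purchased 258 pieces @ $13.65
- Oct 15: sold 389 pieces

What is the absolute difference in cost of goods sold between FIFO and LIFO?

$864.65

FIFO COGS: 158 @ $11.30 + 231 @ $12.45 = $4,661.35
LIFO COGS: 258 @ $13.65 + 131 @ $15.30 = $5,526.00
Difference = |$4,661.35 − $5,526.00| = $864.65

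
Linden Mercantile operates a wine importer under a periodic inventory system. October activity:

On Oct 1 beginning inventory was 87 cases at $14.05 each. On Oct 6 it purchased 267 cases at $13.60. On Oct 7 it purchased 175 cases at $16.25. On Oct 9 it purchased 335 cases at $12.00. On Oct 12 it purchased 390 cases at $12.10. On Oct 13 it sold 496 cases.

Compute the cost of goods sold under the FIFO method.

COGS = $7,161.05

Oct 13, 496 sold [FIFO — oldest first]: 87 @ $14.05 + 267 @ $13.60 + 142 @ $16.25 = $7,161.05
Ending inventory: 33 @ $16.25 + 335 @ $12.00 + 390 @ $12.10 = $9,275.25
Check: goods available $16,436.30 = COGS $7,161.05 + ending $9,275.25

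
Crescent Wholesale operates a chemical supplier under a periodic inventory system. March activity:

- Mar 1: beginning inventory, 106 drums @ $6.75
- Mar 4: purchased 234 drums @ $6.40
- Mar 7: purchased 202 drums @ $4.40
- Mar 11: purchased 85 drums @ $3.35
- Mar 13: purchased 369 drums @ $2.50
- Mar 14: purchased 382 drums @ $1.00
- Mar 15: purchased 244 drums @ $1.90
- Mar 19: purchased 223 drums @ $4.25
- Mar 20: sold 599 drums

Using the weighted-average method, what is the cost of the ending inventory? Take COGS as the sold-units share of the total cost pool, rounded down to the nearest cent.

Ending inventory = $4,121.26

Mar 20, sell 599: 599/1845 × $6,102.50 → $1,981.24
Ending inventory (cost pool remaining) = $4,121.26
Check: goods available $6,102.50 = COGS $1,981.24 + ending $4,121.26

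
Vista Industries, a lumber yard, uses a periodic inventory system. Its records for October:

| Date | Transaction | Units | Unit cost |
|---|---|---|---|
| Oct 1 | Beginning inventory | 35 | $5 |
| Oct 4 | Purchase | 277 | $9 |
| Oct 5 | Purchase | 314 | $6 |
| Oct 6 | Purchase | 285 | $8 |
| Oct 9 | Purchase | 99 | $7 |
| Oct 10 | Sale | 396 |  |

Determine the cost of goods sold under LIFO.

Oct 10, 396 sold [LIFO — newest first]: 99 @ $7 + 285 @ $8 + 12 @ $6 = $3,045
Ending inventory: 35 @ $5 + 277 @ $9 + 302 @ $6 = $4,480

COGS = $3,045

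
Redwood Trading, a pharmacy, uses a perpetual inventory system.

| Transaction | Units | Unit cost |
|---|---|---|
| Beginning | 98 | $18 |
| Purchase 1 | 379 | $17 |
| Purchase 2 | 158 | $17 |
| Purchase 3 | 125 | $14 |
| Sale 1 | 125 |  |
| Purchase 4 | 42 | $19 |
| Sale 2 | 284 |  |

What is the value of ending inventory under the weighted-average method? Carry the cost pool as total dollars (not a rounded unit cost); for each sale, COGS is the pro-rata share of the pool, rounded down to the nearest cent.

Ending inventory = $6,595.42

After Beginning: 98 on hand, pool $1,764.00 (≈ $18.0000 each)
After Purchase 1: 477 on hand, pool $8,207.00 (≈ $17.2055 each)
After Purchase 2: 635 on hand, pool $10,893.00 (≈ $17.1543 each)
After Purchase 3: 760 on hand, pool $12,643.00 (≈ $16.6355 each)
Sale 1, sell 125: 125/760 × $12,643.00 → $2,079.44
After Purchase 4: 677 on hand, pool $11,361.56 (≈ $16.7822 each)
Sale 2, sell 284: 284/677 × $11,361.56 → $4,766.14
Total COGS = $2,079.44 + $4,766.14 = $6,845.58
Ending inventory (cost pool remaining) = $6,595.42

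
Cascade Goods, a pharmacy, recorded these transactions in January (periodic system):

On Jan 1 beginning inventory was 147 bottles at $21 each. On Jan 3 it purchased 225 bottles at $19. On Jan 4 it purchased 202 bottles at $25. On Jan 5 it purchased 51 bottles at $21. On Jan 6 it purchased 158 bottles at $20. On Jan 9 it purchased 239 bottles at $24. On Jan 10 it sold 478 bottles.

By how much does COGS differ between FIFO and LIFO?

$705

FIFO COGS: 147 @ $21 + 225 @ $19 + 106 @ $25 = $10,012
LIFO COGS: 239 @ $24 + 158 @ $20 + 51 @ $21 + 30 @ $25 = $10,717
Difference = |$10,012 − $10,717| = $705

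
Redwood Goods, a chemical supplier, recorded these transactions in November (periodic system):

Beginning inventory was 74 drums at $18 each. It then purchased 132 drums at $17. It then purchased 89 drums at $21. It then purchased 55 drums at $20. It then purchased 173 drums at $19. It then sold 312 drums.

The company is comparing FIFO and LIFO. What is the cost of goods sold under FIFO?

COGS = $5,785

FIFO COGS: 74 @ $18 + 132 @ $17 + 89 @ $21 + 17 @ $20 = $5,785
LIFO COGS: 173 @ $19 + 55 @ $20 + 84 @ $21 = $6,151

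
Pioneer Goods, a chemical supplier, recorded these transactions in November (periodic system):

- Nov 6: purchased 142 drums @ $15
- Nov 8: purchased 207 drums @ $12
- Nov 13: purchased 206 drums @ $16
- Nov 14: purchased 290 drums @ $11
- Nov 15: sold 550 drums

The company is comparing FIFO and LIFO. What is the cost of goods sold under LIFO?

COGS = $7,134

FIFO COGS: 142 @ $15 + 207 @ $12 + 201 @ $16 = $7,830
LIFO COGS: 290 @ $11 + 206 @ $16 + 54 @ $12 = $7,134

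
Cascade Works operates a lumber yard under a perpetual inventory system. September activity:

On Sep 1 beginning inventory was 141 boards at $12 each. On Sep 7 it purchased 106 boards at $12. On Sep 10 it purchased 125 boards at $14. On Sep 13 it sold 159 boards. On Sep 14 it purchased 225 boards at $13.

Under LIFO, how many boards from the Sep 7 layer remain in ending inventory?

72

Sep 13, 159 sold [LIFO — newest first]: 125 @ $14 + 34 @ $12 = $2,158
Ending inventory: 141 @ $12 + 72 @ $12 + 225 @ $13 = $5,481
Check: goods available $7,639 = COGS $2,158 + ending $5,481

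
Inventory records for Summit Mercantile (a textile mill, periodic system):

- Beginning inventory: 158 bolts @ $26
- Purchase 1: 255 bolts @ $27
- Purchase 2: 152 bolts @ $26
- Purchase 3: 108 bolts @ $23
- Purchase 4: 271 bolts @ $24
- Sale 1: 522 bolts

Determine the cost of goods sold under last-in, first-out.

Sale 1 (522) [LIFO — newest first]: 271 @ $24 + 108 @ $23 + 143 @ $26 = $12,706
Ending inventory: 158 @ $26 + 255 @ $27 + 9 @ $26 = $11,227

COGS = $12,706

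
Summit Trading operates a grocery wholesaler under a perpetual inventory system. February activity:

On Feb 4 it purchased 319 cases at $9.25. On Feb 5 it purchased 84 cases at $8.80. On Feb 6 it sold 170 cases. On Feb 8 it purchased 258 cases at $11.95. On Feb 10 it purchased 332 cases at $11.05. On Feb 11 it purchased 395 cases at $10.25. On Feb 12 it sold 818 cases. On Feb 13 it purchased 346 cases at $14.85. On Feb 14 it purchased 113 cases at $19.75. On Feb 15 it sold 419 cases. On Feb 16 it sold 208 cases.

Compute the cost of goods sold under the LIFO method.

Feb 6, 170 sold [LIFO — newest first]: 84 @ $8.80 + 86 @ $9.25 = $1,534.70
Feb 12, 818 sold [LIFO — newest first]: 395 @ $10.25 + 332 @ $11.05 + 91 @ $11.95 = $8,804.80
Feb 15, 419 sold [LIFO — newest first]: 113 @ $19.75 + 306 @ $14.85 = $6,775.85
Feb 16, 208 sold [LIFO — newest first]: 40 @ $14.85 + 167 @ $11.95 + 1 @ $9.25 = $2,598.90
Total COGS = $1,534.70 + $8,804.80 + $6,775.85 + $2,598.90 = $19,714.25
Ending inventory: 232 @ $9.25 = $2,146.00

COGS = $19,714.25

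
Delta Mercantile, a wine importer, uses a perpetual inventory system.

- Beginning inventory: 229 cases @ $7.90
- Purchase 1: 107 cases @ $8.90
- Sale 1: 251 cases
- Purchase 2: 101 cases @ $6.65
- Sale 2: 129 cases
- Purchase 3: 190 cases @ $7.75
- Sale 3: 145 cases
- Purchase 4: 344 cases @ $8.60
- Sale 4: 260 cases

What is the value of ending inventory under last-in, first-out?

Ending inventory = $1,521.45

Sale 1 (251) [LIFO — newest first]: 107 @ $8.90 + 144 @ $7.90 = $2,089.90
Sale 2 (129) [LIFO — newest first]: 101 @ $6.65 + 28 @ $7.90 = $892.85
Sale 3 (145) [LIFO — newest first]: 145 @ $7.75 = $1,123.75
Sale 4 (260) [LIFO — newest first]: 260 @ $8.60 = $2,236.00
Total COGS = $2,089.90 + $892.85 + $1,123.75 + $2,236.00 = $6,342.50
Ending inventory: 57 @ $7.90 + 45 @ $7.75 + 84 @ $8.60 = $1,521.45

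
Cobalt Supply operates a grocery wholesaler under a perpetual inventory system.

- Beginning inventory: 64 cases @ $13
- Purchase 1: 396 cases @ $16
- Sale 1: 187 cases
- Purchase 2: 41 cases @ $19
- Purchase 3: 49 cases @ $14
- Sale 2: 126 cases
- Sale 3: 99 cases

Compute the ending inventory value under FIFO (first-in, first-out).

Ending inventory = $2,233

Sale 1 (187) [FIFO — oldest first]: 64 @ $13 + 123 @ $16 = $2,800
Sale 2 (126) [FIFO — oldest first]: 126 @ $16 = $2,016
Sale 3 (99) [FIFO — oldest first]: 99 @ $16 = $1,584
Total COGS = $2,800 + $2,016 + $1,584 = $6,400
Ending inventory: 48 @ $16 + 41 @ $19 + 49 @ $14 = $2,233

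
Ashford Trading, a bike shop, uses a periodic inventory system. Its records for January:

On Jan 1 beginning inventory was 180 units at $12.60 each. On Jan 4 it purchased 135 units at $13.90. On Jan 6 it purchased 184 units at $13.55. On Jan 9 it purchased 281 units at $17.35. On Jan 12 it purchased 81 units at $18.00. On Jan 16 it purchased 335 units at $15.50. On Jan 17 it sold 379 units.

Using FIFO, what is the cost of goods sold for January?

Jan 17, 379 sold [FIFO — oldest first]: 180 @ $12.60 + 135 @ $13.90 + 64 @ $13.55 = $5,011.70
Ending inventory: 120 @ $13.55 + 281 @ $17.35 + 81 @ $18.00 + 335 @ $15.50 = $13,151.85

COGS = $5,011.70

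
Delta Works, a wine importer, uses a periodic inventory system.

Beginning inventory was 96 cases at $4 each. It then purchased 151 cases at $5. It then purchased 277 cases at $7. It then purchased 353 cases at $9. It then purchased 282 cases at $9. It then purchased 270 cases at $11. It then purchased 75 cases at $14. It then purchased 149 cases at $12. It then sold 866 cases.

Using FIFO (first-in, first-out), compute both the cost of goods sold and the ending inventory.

Sale 1 (866) [FIFO — oldest first]: 96 @ $4 + 151 @ $5 + 277 @ $7 + 342 @ $9 = $6,156
Ending inventory: 11 @ $9 + 282 @ $9 + 270 @ $11 + 75 @ $14 + 149 @ $12 = $8,445

COGS = $6,156; ending inventory = $8,445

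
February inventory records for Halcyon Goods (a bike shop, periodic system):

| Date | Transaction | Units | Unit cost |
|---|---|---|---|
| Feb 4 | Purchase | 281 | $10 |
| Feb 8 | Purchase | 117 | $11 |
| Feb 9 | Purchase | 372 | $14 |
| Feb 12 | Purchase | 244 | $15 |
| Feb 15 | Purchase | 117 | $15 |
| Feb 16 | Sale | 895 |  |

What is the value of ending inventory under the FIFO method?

Feb 16, 895 sold [FIFO — oldest first]: 281 @ $10 + 117 @ $11 + 372 @ $14 + 125 @ $15 = $11,180
Ending inventory: 119 @ $15 + 117 @ $15 = $3,540
Check: goods available $14,720 = COGS $11,180 + ending $3,540

Ending inventory = $3,540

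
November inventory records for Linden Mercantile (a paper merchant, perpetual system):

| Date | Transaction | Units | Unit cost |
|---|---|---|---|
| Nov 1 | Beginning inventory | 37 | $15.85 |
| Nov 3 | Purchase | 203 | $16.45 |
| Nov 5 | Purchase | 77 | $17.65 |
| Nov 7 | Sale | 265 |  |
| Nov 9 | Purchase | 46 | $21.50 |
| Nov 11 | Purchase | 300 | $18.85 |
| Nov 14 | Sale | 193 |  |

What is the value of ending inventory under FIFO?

Ending inventory = $3,864.25

Nov 7, 265 sold [FIFO — oldest first]: 37 @ $15.85 + 203 @ $16.45 + 25 @ $17.65 = $4,367.05
Nov 14, 193 sold [FIFO — oldest first]: 52 @ $17.65 + 46 @ $21.50 + 95 @ $18.85 = $3,697.55
Total COGS = $4,367.05 + $3,697.55 = $8,064.60
Ending inventory: 205 @ $18.85 = $3,864.25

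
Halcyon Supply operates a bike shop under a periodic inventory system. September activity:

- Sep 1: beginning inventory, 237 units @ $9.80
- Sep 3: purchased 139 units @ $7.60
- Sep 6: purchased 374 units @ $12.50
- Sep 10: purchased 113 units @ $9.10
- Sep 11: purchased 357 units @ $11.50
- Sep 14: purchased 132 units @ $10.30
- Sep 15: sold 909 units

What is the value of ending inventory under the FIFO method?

Sep 15, 909 sold [FIFO — oldest first]: 237 @ $9.80 + 139 @ $7.60 + 374 @ $12.50 + 113 @ $9.10 + 46 @ $11.50 = $9,611.30
Ending inventory: 311 @ $11.50 + 132 @ $10.30 = $4,936.10

Ending inventory = $4,936.10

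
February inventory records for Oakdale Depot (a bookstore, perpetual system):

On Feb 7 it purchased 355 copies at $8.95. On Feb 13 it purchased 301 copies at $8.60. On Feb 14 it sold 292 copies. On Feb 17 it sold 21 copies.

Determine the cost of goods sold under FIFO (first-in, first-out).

Feb 14, 292 sold [FIFO — oldest first]: 292 @ $8.95 = $2,613.40
Feb 17, 21 sold [FIFO — oldest first]: 21 @ $8.95 = $187.95
Total COGS = $2,613.40 + $187.95 = $2,801.35
Ending inventory: 42 @ $8.95 + 301 @ $8.60 = $2,964.50
Check: goods available $5,765.85 = COGS $2,801.35 + ending $2,964.50

COGS = $2,801.35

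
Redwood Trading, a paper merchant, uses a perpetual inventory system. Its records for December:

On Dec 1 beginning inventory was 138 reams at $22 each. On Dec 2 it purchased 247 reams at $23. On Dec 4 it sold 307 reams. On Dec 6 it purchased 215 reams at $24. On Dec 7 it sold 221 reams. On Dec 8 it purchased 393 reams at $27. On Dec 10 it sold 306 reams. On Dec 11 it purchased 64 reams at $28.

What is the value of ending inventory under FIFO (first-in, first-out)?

Dec 4, 307 sold [FIFO — oldest first]: 138 @ $22 + 169 @ $23 = $6,923
Dec 7, 221 sold [FIFO — oldest first]: 78 @ $23 + 143 @ $24 = $5,226
Dec 10, 306 sold [FIFO — oldest first]: 72 @ $24 + 234 @ $27 = $8,046
Total COGS = $6,923 + $5,226 + $8,046 = $20,195
Ending inventory: 159 @ $27 + 64 @ $28 = $6,085
Check: goods available $26,280 = COGS $20,195 + ending $6,085

Ending inventory = $6,085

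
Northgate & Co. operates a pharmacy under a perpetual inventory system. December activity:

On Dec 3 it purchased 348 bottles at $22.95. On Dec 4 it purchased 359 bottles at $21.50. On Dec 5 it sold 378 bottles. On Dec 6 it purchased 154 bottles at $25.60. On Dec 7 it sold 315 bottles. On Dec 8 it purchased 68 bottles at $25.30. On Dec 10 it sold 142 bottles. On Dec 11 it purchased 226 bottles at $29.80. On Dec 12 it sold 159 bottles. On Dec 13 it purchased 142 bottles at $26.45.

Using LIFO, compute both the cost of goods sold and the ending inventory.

COGS = $23,948.80; ending inventory = $7,909.80

Dec 5, 378 sold [LIFO — newest first]: 359 @ $21.50 + 19 @ $22.95 = $8,154.55
Dec 7, 315 sold [LIFO — newest first]: 154 @ $25.60 + 161 @ $22.95 = $7,637.35
Dec 10, 142 sold [LIFO — newest first]: 68 @ $25.30 + 74 @ $22.95 = $3,418.70
Dec 12, 159 sold [LIFO — newest first]: 159 @ $29.80 = $4,738.20
Total COGS = $8,154.55 + $7,637.35 + $3,418.70 + $4,738.20 = $23,948.80
Ending inventory: 94 @ $22.95 + 67 @ $29.80 + 142 @ $26.45 = $7,909.80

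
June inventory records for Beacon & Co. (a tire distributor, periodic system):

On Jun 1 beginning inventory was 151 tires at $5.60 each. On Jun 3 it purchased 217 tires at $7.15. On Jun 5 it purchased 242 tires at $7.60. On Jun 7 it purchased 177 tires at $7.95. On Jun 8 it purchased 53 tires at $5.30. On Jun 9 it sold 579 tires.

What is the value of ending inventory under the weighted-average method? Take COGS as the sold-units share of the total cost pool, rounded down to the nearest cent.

Ending inventory = $1,840.80

Jun 9, sell 579: 579/840 × $5,924.40 → $4,083.60
Ending inventory (cost pool remaining) = $1,840.80
Check: goods available $5,924.40 = COGS $4,083.60 + ending $1,840.80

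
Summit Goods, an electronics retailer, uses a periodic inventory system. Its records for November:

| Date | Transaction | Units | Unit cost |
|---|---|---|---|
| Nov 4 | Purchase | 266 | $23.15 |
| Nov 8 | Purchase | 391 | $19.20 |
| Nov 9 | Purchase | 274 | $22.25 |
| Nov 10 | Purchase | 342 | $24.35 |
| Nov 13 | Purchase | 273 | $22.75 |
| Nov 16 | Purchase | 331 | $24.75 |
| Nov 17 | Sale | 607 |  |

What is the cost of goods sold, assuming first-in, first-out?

COGS = $12,705.10

Nov 17, 607 sold [FIFO — oldest first]: 266 @ $23.15 + 341 @ $19.20 = $12,705.10
Ending inventory: 50 @ $19.20 + 274 @ $22.25 + 342 @ $24.35 + 273 @ $22.75 + 331 @ $24.75 = $29,787.20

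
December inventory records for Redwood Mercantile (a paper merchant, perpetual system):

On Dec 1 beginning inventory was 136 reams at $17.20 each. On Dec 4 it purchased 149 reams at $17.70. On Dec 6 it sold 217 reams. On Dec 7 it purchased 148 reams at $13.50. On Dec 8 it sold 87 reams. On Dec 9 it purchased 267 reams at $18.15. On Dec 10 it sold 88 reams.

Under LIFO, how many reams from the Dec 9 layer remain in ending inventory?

179

Dec 6, 217 sold [LIFO — newest first]: 149 @ $17.70 + 68 @ $17.20 = $3,806.90
Dec 8, 87 sold [LIFO — newest first]: 87 @ $13.50 = $1,174.50
Dec 10, 88 sold [LIFO — newest first]: 88 @ $18.15 = $1,597.20
Total COGS = $3,806.90 + $1,174.50 + $1,597.20 = $6,578.60
Ending inventory: 68 @ $17.20 + 61 @ $13.50 + 179 @ $18.15 = $5,241.95
Check: goods available $11,820.55 = COGS $6,578.60 + ending $5,241.95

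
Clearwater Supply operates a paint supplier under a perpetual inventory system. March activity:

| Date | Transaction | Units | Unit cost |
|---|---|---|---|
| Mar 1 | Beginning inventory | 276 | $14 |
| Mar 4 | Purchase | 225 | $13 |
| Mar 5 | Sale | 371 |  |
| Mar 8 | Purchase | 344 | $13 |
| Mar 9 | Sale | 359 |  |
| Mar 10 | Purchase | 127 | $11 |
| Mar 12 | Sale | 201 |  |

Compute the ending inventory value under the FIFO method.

Mar 5, 371 sold [FIFO — oldest first]: 276 @ $14 + 95 @ $13 = $5,099
Mar 9, 359 sold [FIFO — oldest first]: 130 @ $13 + 229 @ $13 = $4,667
Mar 12, 201 sold [FIFO — oldest first]: 115 @ $13 + 86 @ $11 = $2,441
Total COGS = $5,099 + $4,667 + $2,441 = $12,207
Ending inventory: 41 @ $11 = $451

Ending inventory = $451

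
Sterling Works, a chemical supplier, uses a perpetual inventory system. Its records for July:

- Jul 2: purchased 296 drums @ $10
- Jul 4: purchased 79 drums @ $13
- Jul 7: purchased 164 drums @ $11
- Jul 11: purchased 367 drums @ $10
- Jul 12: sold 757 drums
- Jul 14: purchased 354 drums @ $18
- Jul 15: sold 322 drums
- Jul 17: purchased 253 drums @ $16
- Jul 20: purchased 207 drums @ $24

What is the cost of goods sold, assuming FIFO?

COGS = $12,575

Jul 12, 757 sold [FIFO — oldest first]: 296 @ $10 + 79 @ $13 + 164 @ $11 + 218 @ $10 = $7,971
Jul 15, 322 sold [FIFO — oldest first]: 149 @ $10 + 173 @ $18 = $4,604
Total COGS = $7,971 + $4,604 = $12,575
Ending inventory: 181 @ $18 + 253 @ $16 + 207 @ $24 = $12,274
Check: goods available $24,849 = COGS $12,575 + ending $12,274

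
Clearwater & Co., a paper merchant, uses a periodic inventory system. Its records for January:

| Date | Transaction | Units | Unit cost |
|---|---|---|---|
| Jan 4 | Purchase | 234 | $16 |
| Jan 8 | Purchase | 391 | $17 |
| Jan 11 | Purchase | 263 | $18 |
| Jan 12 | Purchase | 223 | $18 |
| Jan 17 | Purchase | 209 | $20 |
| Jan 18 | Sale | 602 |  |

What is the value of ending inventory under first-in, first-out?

Ending inventory = $13,319

Jan 18, 602 sold [FIFO — oldest first]: 234 @ $16 + 368 @ $17 = $10,000
Ending inventory: 23 @ $17 + 263 @ $18 + 223 @ $18 + 209 @ $20 = $13,319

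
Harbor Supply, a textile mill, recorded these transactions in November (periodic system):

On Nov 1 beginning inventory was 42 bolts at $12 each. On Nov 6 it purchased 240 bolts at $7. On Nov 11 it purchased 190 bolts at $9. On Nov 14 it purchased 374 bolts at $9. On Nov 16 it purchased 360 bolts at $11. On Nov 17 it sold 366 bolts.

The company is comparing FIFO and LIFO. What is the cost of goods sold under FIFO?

FIFO COGS: 42 @ $12 + 240 @ $7 + 84 @ $9 = $2,940
LIFO COGS: 360 @ $11 + 6 @ $9 = $4,014

COGS = $2,940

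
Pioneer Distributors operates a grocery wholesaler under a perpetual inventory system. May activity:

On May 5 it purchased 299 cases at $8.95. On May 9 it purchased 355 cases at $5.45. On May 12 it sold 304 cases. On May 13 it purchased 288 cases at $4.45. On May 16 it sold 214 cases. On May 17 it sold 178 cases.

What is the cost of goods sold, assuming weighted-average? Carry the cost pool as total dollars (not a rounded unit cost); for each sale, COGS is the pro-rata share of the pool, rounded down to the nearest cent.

After May 5: 299 on hand, pool $2,676.05 (≈ $8.9500 each)
After May 9: 654 on hand, pool $4,610.80 (≈ $7.0502 each)
May 12, sell 304: 304/654 × $4,610.80 → $2,143.24
After May 13: 638 on hand, pool $3,749.16 (≈ $5.8764 each)
May 16, sell 214: 214/638 × $3,749.16 → $1,257.55
May 17, sell 178: 178/424 × $2,491.61 → $1,046.00
Total COGS = $2,143.24 + $1,257.55 + $1,046.00 = $4,446.79
Ending inventory (cost pool remaining) = $1,445.61
Check: goods available $5,892.40 = COGS $4,446.79 + ending $1,445.61

COGS = $4,446.79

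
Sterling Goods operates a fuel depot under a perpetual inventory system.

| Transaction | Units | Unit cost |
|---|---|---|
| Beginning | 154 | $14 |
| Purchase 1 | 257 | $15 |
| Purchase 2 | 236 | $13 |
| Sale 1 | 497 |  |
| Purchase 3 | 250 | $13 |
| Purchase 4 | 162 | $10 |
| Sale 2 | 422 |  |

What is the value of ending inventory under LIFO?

Ending inventory = $1,960

Sale 1 (497) [LIFO — newest first]: 236 @ $13 + 257 @ $15 + 4 @ $14 = $6,979
Sale 2 (422) [LIFO — newest first]: 162 @ $10 + 250 @ $13 + 10 @ $14 = $5,010
Total COGS = $6,979 + $5,010 = $11,989
Ending inventory: 140 @ $14 = $1,960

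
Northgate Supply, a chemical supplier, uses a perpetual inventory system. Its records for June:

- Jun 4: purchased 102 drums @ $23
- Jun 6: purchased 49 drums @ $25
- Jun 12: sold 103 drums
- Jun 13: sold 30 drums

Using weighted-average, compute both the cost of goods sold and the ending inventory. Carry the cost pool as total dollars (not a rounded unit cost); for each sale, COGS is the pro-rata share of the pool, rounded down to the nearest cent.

COGS = $3,145.31; ending inventory = $425.69

After Jun 4: 102 on hand, pool $2,346.00 (≈ $23.0000 each)
After Jun 6: 151 on hand, pool $3,571.00 (≈ $23.6490 each)
Jun 12, sell 103: 103/151 × $3,571.00 → $2,435.84
Jun 13, sell 30: 30/48 × $1,135.16 → $709.47
Total COGS = $2,435.84 + $709.47 = $3,145.31
Ending inventory (cost pool remaining) = $425.69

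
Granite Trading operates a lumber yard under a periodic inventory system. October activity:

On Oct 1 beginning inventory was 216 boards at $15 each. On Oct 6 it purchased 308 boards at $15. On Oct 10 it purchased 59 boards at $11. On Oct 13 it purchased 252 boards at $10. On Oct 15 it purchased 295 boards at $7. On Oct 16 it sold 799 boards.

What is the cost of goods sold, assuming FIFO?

Oct 16, 799 sold [FIFO — oldest first]: 216 @ $15 + 308 @ $15 + 59 @ $11 + 216 @ $10 = $10,669
Ending inventory: 36 @ $10 + 295 @ $7 = $2,425

COGS = $10,669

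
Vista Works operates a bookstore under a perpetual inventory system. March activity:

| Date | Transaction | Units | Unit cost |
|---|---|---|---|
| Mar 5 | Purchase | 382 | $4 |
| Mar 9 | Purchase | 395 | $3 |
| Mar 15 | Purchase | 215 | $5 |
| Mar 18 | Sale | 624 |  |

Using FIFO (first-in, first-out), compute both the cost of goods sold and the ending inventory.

Mar 18, 624 sold [FIFO — oldest first]: 382 @ $4 + 242 @ $3 = $2,254
Ending inventory: 153 @ $3 + 215 @ $5 = $1,534

COGS = $2,254; ending inventory = $1,534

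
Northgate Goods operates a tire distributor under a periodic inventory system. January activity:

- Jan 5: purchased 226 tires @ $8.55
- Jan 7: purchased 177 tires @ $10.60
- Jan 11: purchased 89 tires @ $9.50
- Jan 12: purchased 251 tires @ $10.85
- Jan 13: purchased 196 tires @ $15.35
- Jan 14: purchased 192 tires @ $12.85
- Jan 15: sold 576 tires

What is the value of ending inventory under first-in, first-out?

Ending inventory = $7,287.75

Jan 15, 576 sold [FIFO — oldest first]: 226 @ $8.55 + 177 @ $10.60 + 89 @ $9.50 + 84 @ $10.85 = $5,565.40
Ending inventory: 167 @ $10.85 + 196 @ $15.35 + 192 @ $12.85 = $7,287.75
Check: goods available $12,853.15 = COGS $5,565.40 + ending $7,287.75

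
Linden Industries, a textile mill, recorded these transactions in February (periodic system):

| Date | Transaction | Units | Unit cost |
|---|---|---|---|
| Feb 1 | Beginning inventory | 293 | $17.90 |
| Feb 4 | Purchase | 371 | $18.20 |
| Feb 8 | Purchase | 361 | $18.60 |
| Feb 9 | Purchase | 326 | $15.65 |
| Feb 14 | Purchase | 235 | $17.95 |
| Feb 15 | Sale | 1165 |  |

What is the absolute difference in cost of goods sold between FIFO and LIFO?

FIFO COGS: 293 @ $17.90 + 371 @ $18.20 + 361 @ $18.60 + 140 @ $15.65 = $20,902.50
LIFO COGS: 235 @ $17.95 + 326 @ $15.65 + 361 @ $18.60 + 243 @ $18.20 = $20,457.35
Difference = |$20,902.50 − $20,457.35| = $445.15

$445.15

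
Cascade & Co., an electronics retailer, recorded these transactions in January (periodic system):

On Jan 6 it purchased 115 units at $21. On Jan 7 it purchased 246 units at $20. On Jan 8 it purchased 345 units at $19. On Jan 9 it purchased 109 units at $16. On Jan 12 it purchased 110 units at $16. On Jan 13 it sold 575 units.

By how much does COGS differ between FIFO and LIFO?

$1,122

FIFO COGS: 115 @ $21 + 246 @ $20 + 214 @ $19 = $11,401
LIFO COGS: 110 @ $16 + 109 @ $16 + 345 @ $19 + 11 @ $20 = $10,279
Difference = |$11,401 − $10,279| = $1,122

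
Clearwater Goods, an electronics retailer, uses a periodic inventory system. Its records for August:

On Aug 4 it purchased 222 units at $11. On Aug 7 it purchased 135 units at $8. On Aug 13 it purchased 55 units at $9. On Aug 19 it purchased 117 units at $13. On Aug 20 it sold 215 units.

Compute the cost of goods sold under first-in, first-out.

COGS = $2,365

Aug 20, 215 sold [FIFO — oldest first]: 215 @ $11 = $2,365
Ending inventory: 7 @ $11 + 135 @ $8 + 55 @ $9 + 117 @ $13 = $3,173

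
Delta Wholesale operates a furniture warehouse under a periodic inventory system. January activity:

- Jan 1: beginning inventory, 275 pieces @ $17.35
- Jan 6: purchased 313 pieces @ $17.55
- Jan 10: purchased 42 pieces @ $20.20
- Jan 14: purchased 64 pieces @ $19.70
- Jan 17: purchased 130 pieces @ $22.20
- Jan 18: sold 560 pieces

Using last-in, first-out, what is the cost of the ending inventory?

Ending inventory = $4,580.40

Jan 18, 560 sold [LIFO — newest first]: 130 @ $22.20 + 64 @ $19.70 + 42 @ $20.20 + 313 @ $17.55 + 11 @ $17.35 = $10,679.20
Ending inventory: 264 @ $17.35 = $4,580.40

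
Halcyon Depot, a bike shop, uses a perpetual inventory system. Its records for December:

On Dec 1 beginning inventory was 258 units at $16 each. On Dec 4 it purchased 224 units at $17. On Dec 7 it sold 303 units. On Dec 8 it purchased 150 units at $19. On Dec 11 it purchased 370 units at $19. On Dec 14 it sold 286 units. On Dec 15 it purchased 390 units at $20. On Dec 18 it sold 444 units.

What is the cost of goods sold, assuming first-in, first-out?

COGS = $18,436

Dec 7, 303 sold [FIFO — oldest first]: 258 @ $16 + 45 @ $17 = $4,893
Dec 14, 286 sold [FIFO — oldest first]: 179 @ $17 + 107 @ $19 = $5,076
Dec 18, 444 sold [FIFO — oldest first]: 43 @ $19 + 370 @ $19 + 31 @ $20 = $8,467
Total COGS = $4,893 + $5,076 + $8,467 = $18,436
Ending inventory: 359 @ $20 = $7,180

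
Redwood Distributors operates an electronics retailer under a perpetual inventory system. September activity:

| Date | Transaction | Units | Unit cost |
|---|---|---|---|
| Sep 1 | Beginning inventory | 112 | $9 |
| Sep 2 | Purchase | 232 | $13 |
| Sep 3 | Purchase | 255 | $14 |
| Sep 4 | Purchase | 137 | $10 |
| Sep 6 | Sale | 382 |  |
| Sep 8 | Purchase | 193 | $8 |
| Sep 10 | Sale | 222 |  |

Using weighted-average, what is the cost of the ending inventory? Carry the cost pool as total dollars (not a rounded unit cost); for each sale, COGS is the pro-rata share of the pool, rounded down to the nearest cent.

Ending inventory = $3,479.04

After Sep 1: 112 on hand, pool $1,008.00 (≈ $9.0000 each)
After Sep 2: 344 on hand, pool $4,024.00 (≈ $11.6977 each)
After Sep 3: 599 on hand, pool $7,594.00 (≈ $12.6778 each)
After Sep 4: 736 on hand, pool $8,964.00 (≈ $12.1793 each)
Sep 6, sell 382: 382/736 × $8,964.00 → $4,652.51
After Sep 8: 547 on hand, pool $5,855.49 (≈ $10.7047 each)
Sep 10, sell 222: 222/547 × $5,855.49 → $2,376.45
Total COGS = $4,652.51 + $2,376.45 = $7,028.96
Ending inventory (cost pool remaining) = $3,479.04
Check: goods available $10,508.00 = COGS $7,028.96 + ending $3,479.04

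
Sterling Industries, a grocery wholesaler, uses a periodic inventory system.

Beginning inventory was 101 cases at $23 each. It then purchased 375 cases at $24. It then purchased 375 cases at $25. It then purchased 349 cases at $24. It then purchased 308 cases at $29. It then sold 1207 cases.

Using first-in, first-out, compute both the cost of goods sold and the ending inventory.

Sale 1 (1207) [FIFO — oldest first]: 101 @ $23 + 375 @ $24 + 375 @ $25 + 349 @ $24 + 7 @ $29 = $29,277
Ending inventory: 301 @ $29 = $8,729

COGS = $29,277; ending inventory = $8,729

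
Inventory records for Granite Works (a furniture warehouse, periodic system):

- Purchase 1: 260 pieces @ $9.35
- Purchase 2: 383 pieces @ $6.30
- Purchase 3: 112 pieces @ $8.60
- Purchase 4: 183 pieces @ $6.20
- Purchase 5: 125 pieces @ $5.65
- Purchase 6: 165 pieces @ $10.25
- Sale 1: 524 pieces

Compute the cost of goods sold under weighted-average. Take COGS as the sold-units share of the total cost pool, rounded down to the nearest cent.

Sale 1, sell 524: 524/1228 × $9,339.20 → $3,985.13
Ending inventory (cost pool remaining) = $5,354.07

COGS = $3,985.13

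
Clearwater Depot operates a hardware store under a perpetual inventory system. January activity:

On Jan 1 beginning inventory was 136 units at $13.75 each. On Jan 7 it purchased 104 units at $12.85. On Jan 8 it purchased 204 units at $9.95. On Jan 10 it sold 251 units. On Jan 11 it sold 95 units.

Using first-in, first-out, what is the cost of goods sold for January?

COGS = $4,261.10

Jan 10, 251 sold [FIFO — oldest first]: 136 @ $13.75 + 104 @ $12.85 + 11 @ $9.95 = $3,315.85
Jan 11, 95 sold [FIFO — oldest first]: 95 @ $9.95 = $945.25
Total COGS = $3,315.85 + $945.25 = $4,261.10
Ending inventory: 98 @ $9.95 = $975.10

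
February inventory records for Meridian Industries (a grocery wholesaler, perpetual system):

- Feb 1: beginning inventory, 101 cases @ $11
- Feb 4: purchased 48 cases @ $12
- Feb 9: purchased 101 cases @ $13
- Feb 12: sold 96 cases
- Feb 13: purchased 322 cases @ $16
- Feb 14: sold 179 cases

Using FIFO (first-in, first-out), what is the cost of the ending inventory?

Ending inventory = $4,752

Feb 12, 96 sold [FIFO — oldest first]: 96 @ $11 = $1,056
Feb 14, 179 sold [FIFO — oldest first]: 5 @ $11 + 48 @ $12 + 101 @ $13 + 25 @ $16 = $2,344
Total COGS = $1,056 + $2,344 = $3,400
Ending inventory: 297 @ $16 = $4,752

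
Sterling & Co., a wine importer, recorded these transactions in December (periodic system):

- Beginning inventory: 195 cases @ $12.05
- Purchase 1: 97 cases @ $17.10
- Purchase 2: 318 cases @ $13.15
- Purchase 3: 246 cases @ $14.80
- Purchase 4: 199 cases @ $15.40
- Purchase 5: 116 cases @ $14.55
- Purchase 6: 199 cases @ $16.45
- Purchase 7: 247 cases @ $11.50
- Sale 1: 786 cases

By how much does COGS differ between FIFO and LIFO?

FIFO COGS: 195 @ $12.05 + 97 @ $17.10 + 318 @ $13.15 + 176 @ $14.80 = $10,794.95
LIFO COGS: 247 @ $11.50 + 199 @ $16.45 + 116 @ $14.55 + 199 @ $15.40 + 25 @ $14.80 = $11,236.45
Difference = |$10,794.95 − $11,236.45| = $441.50

$441.50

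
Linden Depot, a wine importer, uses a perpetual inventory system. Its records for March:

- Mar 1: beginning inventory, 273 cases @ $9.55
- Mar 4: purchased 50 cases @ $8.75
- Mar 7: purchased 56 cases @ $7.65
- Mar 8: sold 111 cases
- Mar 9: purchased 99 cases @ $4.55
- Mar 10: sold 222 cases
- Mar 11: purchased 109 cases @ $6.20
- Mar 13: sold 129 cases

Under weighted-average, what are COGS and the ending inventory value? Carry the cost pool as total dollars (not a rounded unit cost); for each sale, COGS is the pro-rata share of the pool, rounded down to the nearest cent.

COGS = $3,701.62; ending inventory = $897.68

After Mar 1: 273 on hand, pool $2,607.15 (≈ $9.5500 each)
After Mar 4: 323 on hand, pool $3,044.65 (≈ $9.4262 each)
After Mar 7: 379 on hand, pool $3,473.05 (≈ $9.1637 each)
Mar 8, sell 111: 111/379 × $3,473.05 → $1,017.17
After Mar 9: 367 on hand, pool $2,906.33 (≈ $7.9192 each)
Mar 10, sell 222: 222/367 × $2,906.33 → $1,758.05
After Mar 11: 254 on hand, pool $1,824.08 (≈ $7.1814 each)
Mar 13, sell 129: 129/254 × $1,824.08 → $926.40
Total COGS = $1,017.17 + $1,758.05 + $926.40 = $3,701.62
Ending inventory (cost pool remaining) = $897.68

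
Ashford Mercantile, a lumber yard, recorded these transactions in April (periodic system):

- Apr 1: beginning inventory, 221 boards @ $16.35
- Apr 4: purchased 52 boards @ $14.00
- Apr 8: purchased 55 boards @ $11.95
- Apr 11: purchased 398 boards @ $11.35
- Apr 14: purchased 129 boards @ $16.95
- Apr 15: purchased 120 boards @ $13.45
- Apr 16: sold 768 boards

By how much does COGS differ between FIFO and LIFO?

$295.80

FIFO COGS: 221 @ $16.35 + 52 @ $14.00 + 55 @ $11.95 + 398 @ $11.35 + 42 @ $16.95 = $10,227.80
LIFO COGS: 120 @ $13.45 + 129 @ $16.95 + 398 @ $11.35 + 55 @ $11.95 + 52 @ $14.00 + 14 @ $16.35 = $9,932.00
Difference = |$10,227.80 − $9,932.00| = $295.80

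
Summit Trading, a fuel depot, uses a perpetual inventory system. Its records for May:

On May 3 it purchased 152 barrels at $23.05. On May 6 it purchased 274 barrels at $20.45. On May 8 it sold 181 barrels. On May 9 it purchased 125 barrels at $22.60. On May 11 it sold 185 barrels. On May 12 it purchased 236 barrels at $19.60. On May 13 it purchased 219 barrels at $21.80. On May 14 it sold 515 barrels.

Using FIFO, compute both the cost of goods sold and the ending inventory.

COGS = $18,606.70; ending inventory = $2,725.00

May 8, 181 sold [FIFO — oldest first]: 152 @ $23.05 + 29 @ $20.45 = $4,096.65
May 11, 185 sold [FIFO — oldest first]: 185 @ $20.45 = $3,783.25
May 14, 515 sold [FIFO — oldest first]: 60 @ $20.45 + 125 @ $22.60 + 236 @ $19.60 + 94 @ $21.80 = $10,726.80
Total COGS = $4,096.65 + $3,783.25 + $10,726.80 = $18,606.70
Ending inventory: 125 @ $21.80 = $2,725.00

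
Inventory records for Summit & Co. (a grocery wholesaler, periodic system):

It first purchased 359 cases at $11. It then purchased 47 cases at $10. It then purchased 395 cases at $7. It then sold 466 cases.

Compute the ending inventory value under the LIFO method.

Sale 1 (466) [LIFO — newest first]: 395 @ $7 + 47 @ $10 + 24 @ $11 = $3,499
Ending inventory: 335 @ $11 = $3,685

Ending inventory = $3,685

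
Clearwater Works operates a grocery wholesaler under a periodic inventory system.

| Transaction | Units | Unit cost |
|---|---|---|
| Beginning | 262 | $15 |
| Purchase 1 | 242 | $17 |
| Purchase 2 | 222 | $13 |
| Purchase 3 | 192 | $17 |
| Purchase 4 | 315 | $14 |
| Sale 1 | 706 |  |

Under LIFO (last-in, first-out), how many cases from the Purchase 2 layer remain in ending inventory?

23

Sale 1 (706) [LIFO — newest first]: 315 @ $14 + 192 @ $17 + 199 @ $13 = $10,261
Ending inventory: 262 @ $15 + 242 @ $17 + 23 @ $13 = $8,343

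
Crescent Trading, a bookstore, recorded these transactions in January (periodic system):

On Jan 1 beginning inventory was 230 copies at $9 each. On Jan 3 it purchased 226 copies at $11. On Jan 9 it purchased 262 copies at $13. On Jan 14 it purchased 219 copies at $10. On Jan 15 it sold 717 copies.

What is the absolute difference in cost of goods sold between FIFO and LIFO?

FIFO COGS: 230 @ $9 + 226 @ $11 + 261 @ $13 = $7,949
LIFO COGS: 219 @ $10 + 262 @ $13 + 226 @ $11 + 10 @ $9 = $8,172
Difference = |$7,949 − $8,172| = $223

$223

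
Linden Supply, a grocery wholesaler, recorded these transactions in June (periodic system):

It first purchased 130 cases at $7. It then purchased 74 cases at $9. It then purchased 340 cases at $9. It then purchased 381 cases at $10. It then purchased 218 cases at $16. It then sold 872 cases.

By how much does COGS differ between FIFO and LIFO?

$1,839

FIFO COGS: 130 @ $7 + 74 @ $9 + 340 @ $9 + 328 @ $10 = $7,916
LIFO COGS: 218 @ $16 + 381 @ $10 + 273 @ $9 = $9,755
Difference = |$7,916 − $9,755| = $1,839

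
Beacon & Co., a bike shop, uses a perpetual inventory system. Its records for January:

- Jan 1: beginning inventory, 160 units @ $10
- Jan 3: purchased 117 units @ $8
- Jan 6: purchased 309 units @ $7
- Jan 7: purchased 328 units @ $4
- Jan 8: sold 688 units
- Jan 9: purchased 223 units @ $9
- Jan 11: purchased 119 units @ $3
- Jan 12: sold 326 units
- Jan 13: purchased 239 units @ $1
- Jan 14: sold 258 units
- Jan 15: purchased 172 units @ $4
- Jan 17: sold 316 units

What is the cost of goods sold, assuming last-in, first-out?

Jan 8, 688 sold [LIFO — newest first]: 328 @ $4 + 309 @ $7 + 51 @ $8 = $3,883
Jan 12, 326 sold [LIFO — newest first]: 119 @ $3 + 207 @ $9 = $2,220
Jan 14, 258 sold [LIFO — newest first]: 239 @ $1 + 16 @ $9 + 3 @ $8 = $407
Jan 17, 316 sold [LIFO — newest first]: 172 @ $4 + 63 @ $8 + 81 @ $10 = $2,002
Total COGS = $3,883 + $2,220 + $407 + $2,002 = $8,512
Ending inventory: 79 @ $10 = $790

COGS = $8,512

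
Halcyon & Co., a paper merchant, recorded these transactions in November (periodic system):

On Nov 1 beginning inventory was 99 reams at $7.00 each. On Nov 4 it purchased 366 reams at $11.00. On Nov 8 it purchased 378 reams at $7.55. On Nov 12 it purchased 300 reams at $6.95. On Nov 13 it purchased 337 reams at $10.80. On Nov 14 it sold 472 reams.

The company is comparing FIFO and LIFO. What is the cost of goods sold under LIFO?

FIFO COGS: 99 @ $7.00 + 366 @ $11.00 + 7 @ $7.55 = $4,771.85
LIFO COGS: 337 @ $10.80 + 135 @ $6.95 = $4,577.85

COGS = $4,577.85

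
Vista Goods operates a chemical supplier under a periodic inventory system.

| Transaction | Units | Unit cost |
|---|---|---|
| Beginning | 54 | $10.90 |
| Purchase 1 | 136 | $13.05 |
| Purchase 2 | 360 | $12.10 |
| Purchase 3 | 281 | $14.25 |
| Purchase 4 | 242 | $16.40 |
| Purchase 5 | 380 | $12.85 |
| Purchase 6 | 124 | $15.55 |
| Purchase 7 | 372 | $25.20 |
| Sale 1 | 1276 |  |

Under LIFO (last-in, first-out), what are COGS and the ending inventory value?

Sale 1 (1276) [LIFO — newest first]: 372 @ $25.20 + 124 @ $15.55 + 380 @ $12.85 + 242 @ $16.40 + 158 @ $14.25 = $22,405.90
Ending inventory: 54 @ $10.90 + 136 @ $13.05 + 360 @ $12.10 + 123 @ $14.25 = $8,472.15

COGS = $22,405.90; ending inventory = $8,472.15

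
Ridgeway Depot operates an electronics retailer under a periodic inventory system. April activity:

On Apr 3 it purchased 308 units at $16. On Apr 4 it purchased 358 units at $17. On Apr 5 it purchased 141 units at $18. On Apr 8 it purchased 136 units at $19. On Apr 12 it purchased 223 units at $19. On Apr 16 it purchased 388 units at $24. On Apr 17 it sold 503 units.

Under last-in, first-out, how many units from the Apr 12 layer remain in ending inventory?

108

Apr 17, 503 sold [LIFO — newest first]: 388 @ $24 + 115 @ $19 = $11,497
Ending inventory: 308 @ $16 + 358 @ $17 + 141 @ $18 + 136 @ $19 + 108 @ $19 = $18,188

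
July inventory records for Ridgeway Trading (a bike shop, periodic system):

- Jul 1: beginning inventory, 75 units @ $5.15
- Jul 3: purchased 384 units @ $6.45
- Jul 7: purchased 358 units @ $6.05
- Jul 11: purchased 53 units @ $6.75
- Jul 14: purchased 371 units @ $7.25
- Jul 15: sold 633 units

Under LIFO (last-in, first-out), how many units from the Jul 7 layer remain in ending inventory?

149

Jul 15, 633 sold [LIFO — newest first]: 371 @ $7.25 + 53 @ $6.75 + 209 @ $6.05 = $4,311.95
Ending inventory: 75 @ $5.15 + 384 @ $6.45 + 149 @ $6.05 = $3,764.50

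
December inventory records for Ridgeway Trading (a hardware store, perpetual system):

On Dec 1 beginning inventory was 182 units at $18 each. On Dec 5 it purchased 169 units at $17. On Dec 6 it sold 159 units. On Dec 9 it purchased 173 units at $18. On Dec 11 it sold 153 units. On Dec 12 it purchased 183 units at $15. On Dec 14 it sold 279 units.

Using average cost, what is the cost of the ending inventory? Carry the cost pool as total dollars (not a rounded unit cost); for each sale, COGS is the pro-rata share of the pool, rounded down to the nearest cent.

After Dec 1: 182 on hand, pool $3,276.00 (≈ $18.0000 each)
After Dec 5: 351 on hand, pool $6,149.00 (≈ $17.5185 each)
Dec 6, sell 159: 159/351 × $6,149.00 → $2,785.44
After Dec 9: 365 on hand, pool $6,477.56 (≈ $17.7467 each)
Dec 11, sell 153: 153/365 × $6,477.56 → $2,715.25
After Dec 12: 395 on hand, pool $6,507.31 (≈ $16.4742 each)
Dec 14, sell 279: 279/395 × $6,507.31 → $4,596.30
Total COGS = $2,785.44 + $2,715.25 + $4,596.30 = $10,096.99
Ending inventory (cost pool remaining) = $1,911.01
Check: goods available $12,008.00 = COGS $10,096.99 + ending $1,911.01

Ending inventory = $1,911.01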